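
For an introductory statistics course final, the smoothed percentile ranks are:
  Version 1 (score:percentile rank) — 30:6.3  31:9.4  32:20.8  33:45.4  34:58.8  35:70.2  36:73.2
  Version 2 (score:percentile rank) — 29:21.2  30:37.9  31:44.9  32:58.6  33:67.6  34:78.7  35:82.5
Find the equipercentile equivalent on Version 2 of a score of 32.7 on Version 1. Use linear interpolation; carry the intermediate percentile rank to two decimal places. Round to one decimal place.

PR of 32.7 on Version 1: 20.8 + (32.7 − 32)/(33 − 32) × (45.4 − 20.8) = 38.02
On Version 2, PR 38.02 falls between score 30 (PR 37.9) and 31 (PR 44.9).
Interpolate: 30 + (38.02 − 37.9)/(44.9 − 37.9) × (31 − 30) = 30.0

30.0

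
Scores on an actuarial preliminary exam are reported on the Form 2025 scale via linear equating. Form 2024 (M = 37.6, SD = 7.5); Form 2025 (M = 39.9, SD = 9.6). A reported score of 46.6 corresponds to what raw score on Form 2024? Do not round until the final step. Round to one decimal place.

Invert y = (SD_Y/SD_X)(x − M_X) + M_Y:
x = (SD_X/SD_Y)(y − M_Y) + M_X = (7.5/9.6)(46.6 − 39.9) + 37.6
x = 0.781250 × 6.700 + 37.6 = 42.8

42.8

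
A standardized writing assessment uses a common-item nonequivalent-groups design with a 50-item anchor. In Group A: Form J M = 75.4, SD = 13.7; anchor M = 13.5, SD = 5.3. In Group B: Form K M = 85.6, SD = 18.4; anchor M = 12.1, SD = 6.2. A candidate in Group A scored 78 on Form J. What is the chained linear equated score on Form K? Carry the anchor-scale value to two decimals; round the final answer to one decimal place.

Form J → anchor (Group A): v = (5.3/13.7)(78 − 75.4) + 13.5 = 14.51
anchor → Form K (Group B): y = (18.4/6.2)(14.51 − 12.1) + 85.6 = 92.8

92.8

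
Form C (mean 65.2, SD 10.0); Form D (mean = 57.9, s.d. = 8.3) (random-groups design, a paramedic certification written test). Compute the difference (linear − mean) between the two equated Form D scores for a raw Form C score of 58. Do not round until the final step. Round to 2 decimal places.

Mean-equated: 58 + (57.9 − 65.2) = 50.70
Linear-equated: (8.3/10.0)(58 − 65.2) + 57.9 = 51.924
Difference = 51.924 − 50.70 = 1.22

1.22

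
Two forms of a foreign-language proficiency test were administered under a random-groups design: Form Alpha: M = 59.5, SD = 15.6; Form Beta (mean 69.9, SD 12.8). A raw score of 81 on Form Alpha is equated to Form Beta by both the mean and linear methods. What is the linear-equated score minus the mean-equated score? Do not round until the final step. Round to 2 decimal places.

-3.86

Mean-equated: 81 + (69.9 − 59.5) = 91.40
Linear-equated: (12.8/15.6)(81 − 59.5) + 69.9 = 87.541
Difference = 87.541 − 91.40 = -3.86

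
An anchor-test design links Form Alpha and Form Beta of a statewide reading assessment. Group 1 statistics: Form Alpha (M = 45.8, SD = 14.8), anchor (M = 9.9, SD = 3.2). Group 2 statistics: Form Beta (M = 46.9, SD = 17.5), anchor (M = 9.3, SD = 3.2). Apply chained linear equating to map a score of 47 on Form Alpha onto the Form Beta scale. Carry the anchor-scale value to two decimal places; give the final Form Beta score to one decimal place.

Form Alpha → anchor (Group 1): v = (3.2/14.8)(47 − 45.8) + 9.9 = 10.16
anchor → Form Beta (Group 2): y = (17.5/3.2)(10.16 − 9.3) + 46.9 = 51.6

51.6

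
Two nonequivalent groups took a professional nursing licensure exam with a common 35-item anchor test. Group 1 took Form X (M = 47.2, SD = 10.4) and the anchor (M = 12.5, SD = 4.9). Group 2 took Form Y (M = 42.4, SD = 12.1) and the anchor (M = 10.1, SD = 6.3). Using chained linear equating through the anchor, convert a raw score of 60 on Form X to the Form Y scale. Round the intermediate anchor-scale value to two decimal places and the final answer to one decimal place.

Form X → anchor (Group 1): v = (4.9/10.4)(60 − 47.2) + 12.5 = 18.53
anchor → Form Y (Group 2): y = (12.1/6.3)(18.53 − 10.1) + 42.4 = 58.6

58.6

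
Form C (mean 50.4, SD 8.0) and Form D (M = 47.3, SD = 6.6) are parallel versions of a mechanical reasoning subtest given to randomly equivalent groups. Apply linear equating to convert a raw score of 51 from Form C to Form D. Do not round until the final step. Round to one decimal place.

Linear equating: y = (SD_Y/SD_X)(x − M_X) + M_Y
y = (6.6/8.0)(51 − 50.4) + 47.3
y = 0.825000 × 0.6 + 47.3 = 0.4950 + 47.3 = 47.8

47.8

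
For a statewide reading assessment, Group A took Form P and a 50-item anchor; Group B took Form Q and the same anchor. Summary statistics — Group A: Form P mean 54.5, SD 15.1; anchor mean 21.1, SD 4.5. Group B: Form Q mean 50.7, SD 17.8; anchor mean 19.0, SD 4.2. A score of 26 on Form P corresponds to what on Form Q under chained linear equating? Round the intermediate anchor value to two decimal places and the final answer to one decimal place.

Form P → anchor (Group A): v = (4.5/15.1)(26 − 54.5) + 21.1 = 12.61
anchor → Form Q (Group B): y = (17.8/4.2)(12.61 − 19.0) + 50.7 = 23.6

23.6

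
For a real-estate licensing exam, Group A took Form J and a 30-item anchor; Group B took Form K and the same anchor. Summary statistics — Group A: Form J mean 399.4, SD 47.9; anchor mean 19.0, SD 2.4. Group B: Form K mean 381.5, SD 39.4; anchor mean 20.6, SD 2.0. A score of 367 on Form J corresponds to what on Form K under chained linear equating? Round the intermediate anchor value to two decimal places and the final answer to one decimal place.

318.1

Form J → anchor (Group A): v = (2.4/47.9)(367 − 399.4) + 19.0 = 17.38
anchor → Form K (Group B): y = (39.4/2.0)(17.38 − 20.6) + 381.5 = 318.1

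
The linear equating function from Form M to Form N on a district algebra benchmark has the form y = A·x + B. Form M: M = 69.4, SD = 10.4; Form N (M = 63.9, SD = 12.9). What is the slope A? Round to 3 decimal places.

A = SD_Y / SD_X = 12.9 / 10.4 = 1.240

1.240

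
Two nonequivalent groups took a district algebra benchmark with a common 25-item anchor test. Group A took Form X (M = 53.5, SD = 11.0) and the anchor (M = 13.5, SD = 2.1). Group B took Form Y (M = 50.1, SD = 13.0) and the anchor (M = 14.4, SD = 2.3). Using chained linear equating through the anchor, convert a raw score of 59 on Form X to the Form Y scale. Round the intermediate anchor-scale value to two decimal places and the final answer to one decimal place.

Form X → anchor (Group A): v = (2.1/11.0)(59 − 53.5) + 13.5 = 14.55
anchor → Form Y (Group B): y = (13.0/2.3)(14.55 − 14.4) + 50.1 = 50.9

50.9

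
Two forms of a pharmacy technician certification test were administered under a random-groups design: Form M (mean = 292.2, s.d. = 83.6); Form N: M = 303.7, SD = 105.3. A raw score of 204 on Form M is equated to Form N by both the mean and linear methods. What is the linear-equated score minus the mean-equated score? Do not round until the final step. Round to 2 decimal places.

Mean-equated: 204 + (303.7 − 292.2) = 215.50
Linear-equated: (105.3/83.6)(204 − 292.2) + 303.7 = 192.606
Difference = 192.606 − 215.50 = -22.89

-22.89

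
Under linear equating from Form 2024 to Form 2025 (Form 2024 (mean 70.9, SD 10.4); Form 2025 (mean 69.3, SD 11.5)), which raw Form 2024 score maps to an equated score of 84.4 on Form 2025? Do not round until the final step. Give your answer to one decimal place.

84.6

Invert y = (SD_Y/SD_X)(x − M_X) + M_Y:
x = (SD_X/SD_Y)(y − M_Y) + M_X = (10.4/11.5)(84.4 − 69.3) + 70.9
x = 0.904348 × 15.100 + 70.9 = 84.6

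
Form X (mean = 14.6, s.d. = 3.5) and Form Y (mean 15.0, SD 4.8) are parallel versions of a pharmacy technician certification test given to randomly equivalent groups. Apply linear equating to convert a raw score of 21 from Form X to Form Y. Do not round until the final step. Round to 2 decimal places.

Linear equating: y = (SD_Y/SD_X)(x − M_X) + M_Y
y = (4.8/3.5)(21 − 14.6) + 15.0
y = 1.371429 × 6.4 + 15.0 = 8.7771 + 15.0 = 23.78

23.78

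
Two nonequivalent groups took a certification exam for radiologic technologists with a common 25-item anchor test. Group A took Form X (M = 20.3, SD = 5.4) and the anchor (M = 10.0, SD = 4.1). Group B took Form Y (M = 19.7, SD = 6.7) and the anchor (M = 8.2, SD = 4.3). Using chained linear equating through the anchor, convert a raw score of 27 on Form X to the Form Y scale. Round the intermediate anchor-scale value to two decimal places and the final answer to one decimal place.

Form X → anchor (Group A): v = (4.1/5.4)(27 − 20.3) + 10.0 = 15.09
anchor → Form Y (Group B): y = (6.7/4.3)(15.09 − 8.2) + 19.7 = 30.4

30.4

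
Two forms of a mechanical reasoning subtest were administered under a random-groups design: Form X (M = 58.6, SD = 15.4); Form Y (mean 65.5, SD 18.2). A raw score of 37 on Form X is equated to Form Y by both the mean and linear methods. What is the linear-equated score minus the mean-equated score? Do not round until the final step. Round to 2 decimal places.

-3.93

Mean-equated: 37 + (65.5 − 58.6) = 43.90
Linear-equated: (18.2/15.4)(37 − 58.6) + 65.5 = 39.973
Difference = 39.973 − 43.90 = -3.93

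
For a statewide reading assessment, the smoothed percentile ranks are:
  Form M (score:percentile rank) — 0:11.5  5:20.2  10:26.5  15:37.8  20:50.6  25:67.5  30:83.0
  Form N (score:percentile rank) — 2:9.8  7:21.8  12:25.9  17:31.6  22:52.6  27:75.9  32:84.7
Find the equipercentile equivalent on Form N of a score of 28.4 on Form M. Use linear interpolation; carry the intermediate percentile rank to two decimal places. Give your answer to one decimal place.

28.2

PR of 28.4 on Form M: 67.5 + (28.4 − 25)/(30 − 25) × (83.0 − 67.5) = 78.04
On Form N, PR 78.04 falls between score 27 (PR 75.9) and 32 (PR 84.7).
Interpolate: 27 + (78.04 − 75.9)/(84.7 − 75.9) × (32 − 27) = 28.2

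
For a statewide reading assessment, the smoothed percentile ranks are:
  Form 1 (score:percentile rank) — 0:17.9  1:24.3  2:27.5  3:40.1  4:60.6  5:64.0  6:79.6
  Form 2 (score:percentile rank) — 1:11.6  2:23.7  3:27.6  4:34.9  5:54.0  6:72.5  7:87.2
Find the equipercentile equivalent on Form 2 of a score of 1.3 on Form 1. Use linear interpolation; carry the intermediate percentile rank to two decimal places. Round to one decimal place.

PR of 1.3 on Form 1: 24.3 + (1.3 − 1)/(2 − 1) × (27.5 − 24.3) = 25.26
On Form 2, PR 25.26 falls between score 2 (PR 23.7) and 3 (PR 27.6).
Interpolate: 2 + (25.26 − 23.7)/(27.6 − 23.7) × (3 − 2) = 2.4

2.4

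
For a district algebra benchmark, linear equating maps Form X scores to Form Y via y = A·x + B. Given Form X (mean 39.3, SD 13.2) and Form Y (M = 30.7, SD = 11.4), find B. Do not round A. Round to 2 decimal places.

A = SD_Y / SD_X = 11.4 / 13.2 = 0.863636
B = M_Y − A·M_X = 30.7 − 0.863636 × 39.3 = -3.24

-3.24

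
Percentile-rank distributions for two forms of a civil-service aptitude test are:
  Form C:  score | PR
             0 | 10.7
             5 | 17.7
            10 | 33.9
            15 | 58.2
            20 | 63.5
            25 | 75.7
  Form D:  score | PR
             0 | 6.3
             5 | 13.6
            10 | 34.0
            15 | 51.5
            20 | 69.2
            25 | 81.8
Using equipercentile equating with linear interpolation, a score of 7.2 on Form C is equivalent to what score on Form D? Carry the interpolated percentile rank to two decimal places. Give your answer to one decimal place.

7.8

PR of 7.2 on Form C: 17.7 + (7.2 − 5)/(10 − 5) × (33.9 − 17.7) = 24.83
On Form D, PR 24.83 falls between score 5 (PR 13.6) and 10 (PR 34.0).
Interpolate: 5 + (24.83 − 13.6)/(34.0 − 13.6) × (10 − 5) = 7.8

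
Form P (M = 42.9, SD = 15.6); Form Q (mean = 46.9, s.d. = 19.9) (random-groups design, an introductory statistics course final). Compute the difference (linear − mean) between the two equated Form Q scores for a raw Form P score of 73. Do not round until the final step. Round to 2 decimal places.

Mean-equated: 73 + (46.9 − 42.9) = 77.00
Linear-equated: (19.9/15.6)(73 − 42.9) + 46.9 = 85.297
Difference = 85.297 − 77.00 = 8.30

8.30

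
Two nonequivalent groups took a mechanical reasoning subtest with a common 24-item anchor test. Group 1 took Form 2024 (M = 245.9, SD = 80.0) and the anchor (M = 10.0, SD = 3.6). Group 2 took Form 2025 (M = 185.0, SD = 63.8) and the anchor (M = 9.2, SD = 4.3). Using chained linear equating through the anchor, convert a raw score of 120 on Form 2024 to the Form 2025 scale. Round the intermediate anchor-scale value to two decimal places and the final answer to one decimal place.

Form 2024 → anchor (Group 1): v = (3.6/80.0)(120 − 245.9) + 10.0 = 4.33
anchor → Form 2025 (Group 2): y = (63.8/4.3)(4.33 − 9.2) + 185.0 = 112.7

112.7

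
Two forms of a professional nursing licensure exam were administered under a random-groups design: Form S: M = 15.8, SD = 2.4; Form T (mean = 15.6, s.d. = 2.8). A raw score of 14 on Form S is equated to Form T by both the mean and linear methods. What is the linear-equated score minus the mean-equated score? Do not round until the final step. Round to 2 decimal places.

-0.30

Mean-equated: 14 + (15.6 − 15.8) = 13.80
Linear-equated: (2.8/2.4)(14 − 15.8) + 15.6 = 13.500
Difference = 13.500 − 13.80 = -0.30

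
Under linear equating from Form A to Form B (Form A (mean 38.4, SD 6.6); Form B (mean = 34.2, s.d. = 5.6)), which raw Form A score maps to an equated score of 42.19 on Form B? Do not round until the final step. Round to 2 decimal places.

47.82

Invert y = (SD_Y/SD_X)(x − M_X) + M_Y:
x = (SD_X/SD_Y)(y − M_Y) + M_X = (6.6/5.6)(42.19 − 34.2) + 38.4
x = 1.178571 × 7.990 + 38.4 = 47.82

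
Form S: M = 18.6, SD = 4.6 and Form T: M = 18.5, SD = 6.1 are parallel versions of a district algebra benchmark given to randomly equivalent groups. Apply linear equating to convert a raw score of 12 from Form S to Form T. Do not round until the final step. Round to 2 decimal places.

9.75

Linear equating: y = (SD_Y/SD_X)(x − M_X) + M_Y
y = (6.1/4.6)(12 − 18.6) + 18.5
y = 1.326087 × -6.6 + 18.5 = -8.7522 + 18.5 = 9.75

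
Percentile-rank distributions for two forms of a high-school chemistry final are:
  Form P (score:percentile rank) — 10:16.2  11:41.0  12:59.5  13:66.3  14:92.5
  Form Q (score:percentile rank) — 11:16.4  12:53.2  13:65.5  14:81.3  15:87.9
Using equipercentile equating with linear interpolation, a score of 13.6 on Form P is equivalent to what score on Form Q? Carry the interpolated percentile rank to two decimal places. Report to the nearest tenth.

14.1

PR of 13.6 on Form P: 66.3 + (13.6 − 13)/(14 − 13) × (92.5 − 66.3) = 82.02
On Form Q, PR 82.02 falls between score 14 (PR 81.3) and 15 (PR 87.9).
Interpolate: 14 + (82.02 − 81.3)/(87.9 − 81.3) × (15 − 14) = 14.1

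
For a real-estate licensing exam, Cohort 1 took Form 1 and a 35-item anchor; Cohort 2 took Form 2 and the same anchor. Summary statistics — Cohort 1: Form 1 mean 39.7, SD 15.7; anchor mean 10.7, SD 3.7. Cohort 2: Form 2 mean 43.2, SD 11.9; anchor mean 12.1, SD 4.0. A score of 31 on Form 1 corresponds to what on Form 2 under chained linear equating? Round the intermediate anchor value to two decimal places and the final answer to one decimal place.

32.9

Form 1 → anchor (Cohort 1): v = (3.7/15.7)(31 − 39.7) + 10.7 = 8.65
anchor → Form 2 (Cohort 2): y = (11.9/4.0)(8.65 − 12.1) + 43.2 = 32.9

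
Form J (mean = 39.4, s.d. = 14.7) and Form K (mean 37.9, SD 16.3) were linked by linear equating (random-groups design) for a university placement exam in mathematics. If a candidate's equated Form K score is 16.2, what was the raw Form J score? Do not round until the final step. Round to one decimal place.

19.8

Invert y = (SD_Y/SD_X)(x − M_X) + M_Y:
x = (SD_X/SD_Y)(y − M_Y) + M_X = (14.7/16.3)(16.2 − 37.9) + 39.4
x = 0.901840 × -21.700 + 39.4 = 19.8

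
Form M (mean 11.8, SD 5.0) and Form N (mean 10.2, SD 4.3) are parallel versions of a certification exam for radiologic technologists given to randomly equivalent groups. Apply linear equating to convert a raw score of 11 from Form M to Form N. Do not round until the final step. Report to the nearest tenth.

9.5

Linear equating: y = (SD_Y/SD_X)(x − M_X) + M_Y
y = (4.3/5.0)(11 − 11.8) + 10.2
y = 0.860000 × -0.8 + 10.2 = -0.6880 + 10.2 = 9.5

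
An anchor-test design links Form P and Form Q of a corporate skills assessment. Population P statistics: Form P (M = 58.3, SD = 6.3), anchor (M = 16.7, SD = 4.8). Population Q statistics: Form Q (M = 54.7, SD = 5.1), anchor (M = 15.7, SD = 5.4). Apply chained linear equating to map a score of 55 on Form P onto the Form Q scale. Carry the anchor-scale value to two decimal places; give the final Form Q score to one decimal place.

53.3

Form P → anchor (Population P): v = (4.8/6.3)(55 − 58.3) + 16.7 = 14.19
anchor → Form Q (Population Q): y = (5.1/5.4)(14.19 − 15.7) + 54.7 = 53.3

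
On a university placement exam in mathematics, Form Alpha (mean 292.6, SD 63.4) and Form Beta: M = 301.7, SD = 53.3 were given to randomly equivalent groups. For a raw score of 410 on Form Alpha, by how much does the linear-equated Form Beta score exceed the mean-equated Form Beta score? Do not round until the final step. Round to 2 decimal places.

-18.70

Mean-equated: 410 + (301.7 − 292.6) = 419.10
Linear-equated: (53.3/63.4)(410 − 292.6) + 301.7 = 400.397
Difference = 400.397 − 419.10 = -18.70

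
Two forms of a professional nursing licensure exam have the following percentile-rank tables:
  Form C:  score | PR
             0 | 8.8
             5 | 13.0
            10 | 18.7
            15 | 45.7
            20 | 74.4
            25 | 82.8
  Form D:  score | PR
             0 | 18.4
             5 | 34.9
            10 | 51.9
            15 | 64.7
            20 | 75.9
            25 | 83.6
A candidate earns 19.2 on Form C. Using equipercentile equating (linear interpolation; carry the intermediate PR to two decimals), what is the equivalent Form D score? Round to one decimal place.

PR of 19.2 on Form C: 45.7 + (19.2 − 15)/(20 − 15) × (74.4 − 45.7) = 69.81
On Form D, PR 69.81 falls between score 15 (PR 64.7) and 20 (PR 75.9).
Interpolate: 15 + (69.81 − 64.7)/(75.9 − 64.7) × (20 − 15) = 17.3

17.3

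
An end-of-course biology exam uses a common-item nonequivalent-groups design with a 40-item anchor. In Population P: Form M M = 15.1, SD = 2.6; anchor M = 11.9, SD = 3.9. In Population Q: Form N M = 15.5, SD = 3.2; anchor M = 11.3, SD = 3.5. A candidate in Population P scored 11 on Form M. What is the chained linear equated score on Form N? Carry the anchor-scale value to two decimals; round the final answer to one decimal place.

Form M → anchor (Population P): v = (3.9/2.6)(11 − 15.1) + 11.9 = 5.75
anchor → Form N (Population Q): y = (3.2/3.5)(5.75 − 11.3) + 15.5 = 10.4

10.4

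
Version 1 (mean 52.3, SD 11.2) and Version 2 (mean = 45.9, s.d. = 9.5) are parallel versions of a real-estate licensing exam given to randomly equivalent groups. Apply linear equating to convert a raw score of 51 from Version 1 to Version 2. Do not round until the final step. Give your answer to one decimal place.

Linear equating: y = (SD_Y/SD_X)(x − M_X) + M_Y
y = (9.5/11.2)(51 − 52.3) + 45.9
y = 0.848214 × -1.3 + 45.9 = -1.1027 + 45.9 = 44.8

44.8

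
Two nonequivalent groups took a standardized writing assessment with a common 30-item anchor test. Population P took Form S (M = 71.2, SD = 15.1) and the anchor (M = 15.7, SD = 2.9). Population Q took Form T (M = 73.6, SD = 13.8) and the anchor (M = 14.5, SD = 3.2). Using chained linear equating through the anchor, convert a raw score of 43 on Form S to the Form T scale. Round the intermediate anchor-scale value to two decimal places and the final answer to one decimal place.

55.4

Form S → anchor (Population P): v = (2.9/15.1)(43 − 71.2) + 15.7 = 10.28
anchor → Form T (Population Q): y = (13.8/3.2)(10.28 − 14.5) + 73.6 = 55.4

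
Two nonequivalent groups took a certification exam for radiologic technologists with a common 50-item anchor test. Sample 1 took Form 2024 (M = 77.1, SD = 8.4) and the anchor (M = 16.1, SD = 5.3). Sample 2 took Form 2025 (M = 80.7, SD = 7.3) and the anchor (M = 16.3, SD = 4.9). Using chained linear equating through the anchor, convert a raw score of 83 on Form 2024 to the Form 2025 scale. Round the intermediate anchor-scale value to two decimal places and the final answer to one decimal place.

Form 2024 → anchor (Sample 1): v = (5.3/8.4)(83 − 77.1) + 16.1 = 19.82
anchor → Form 2025 (Sample 2): y = (7.3/4.9)(19.82 − 16.3) + 80.7 = 85.9

85.9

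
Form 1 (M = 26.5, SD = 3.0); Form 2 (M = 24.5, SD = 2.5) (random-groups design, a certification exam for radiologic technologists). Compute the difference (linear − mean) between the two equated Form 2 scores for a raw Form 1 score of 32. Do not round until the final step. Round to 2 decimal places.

-0.92

Mean-equated: 32 + (24.5 − 26.5) = 30.00
Linear-equated: (2.5/3.0)(32 − 26.5) + 24.5 = 29.083
Difference = 29.083 − 30.00 = -0.92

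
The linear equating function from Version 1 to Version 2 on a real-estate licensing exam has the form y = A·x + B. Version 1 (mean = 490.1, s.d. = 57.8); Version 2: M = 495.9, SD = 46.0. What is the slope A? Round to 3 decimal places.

0.796

A = SD_Y / SD_X = 46.0 / 57.8 = 0.796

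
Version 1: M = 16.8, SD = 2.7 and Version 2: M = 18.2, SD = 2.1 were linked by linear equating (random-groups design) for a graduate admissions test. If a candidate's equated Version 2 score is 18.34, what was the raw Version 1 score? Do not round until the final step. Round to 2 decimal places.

Invert y = (SD_Y/SD_X)(x − M_X) + M_Y:
x = (SD_X/SD_Y)(y − M_Y) + M_X = (2.7/2.1)(18.34 − 18.2) + 16.8
x = 1.285714 × 0.140 + 16.8 = 16.98

16.98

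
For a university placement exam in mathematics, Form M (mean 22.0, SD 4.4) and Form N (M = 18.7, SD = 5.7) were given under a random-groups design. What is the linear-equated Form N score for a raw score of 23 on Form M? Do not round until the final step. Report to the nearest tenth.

Linear equating: y = (SD_Y/SD_X)(x − M_X) + M_Y
y = (5.7/4.4)(23 − 22.0) + 18.7
y = 1.295455 × 1.0 + 18.7 = 1.2955 + 18.7 = 20.0

20.0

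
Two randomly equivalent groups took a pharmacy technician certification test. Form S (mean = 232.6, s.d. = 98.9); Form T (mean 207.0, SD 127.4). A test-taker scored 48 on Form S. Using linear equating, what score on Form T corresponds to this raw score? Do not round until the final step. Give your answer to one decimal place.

Linear equating: y = (SD_Y/SD_X)(x − M_X) + M_Y
y = (127.4/98.9)(48 − 232.6) + 207.0
y = 1.288170 × -184.6 + 207.0 = -237.7962 + 207.0 = -30.8

-30.8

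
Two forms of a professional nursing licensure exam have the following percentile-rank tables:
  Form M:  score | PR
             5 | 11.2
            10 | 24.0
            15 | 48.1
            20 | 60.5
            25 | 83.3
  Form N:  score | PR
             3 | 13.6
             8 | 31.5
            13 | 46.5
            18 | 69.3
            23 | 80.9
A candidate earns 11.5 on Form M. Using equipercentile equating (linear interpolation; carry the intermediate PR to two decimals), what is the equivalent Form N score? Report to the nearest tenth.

PR of 11.5 on Form M: 24.0 + (11.5 − 10)/(15 − 10) × (48.1 − 24.0) = 31.23
On Form N, PR 31.23 falls between score 3 (PR 13.6) and 8 (PR 31.5).
Interpolate: 3 + (31.23 − 13.6)/(31.5 − 13.6) × (8 − 3) = 7.9

7.9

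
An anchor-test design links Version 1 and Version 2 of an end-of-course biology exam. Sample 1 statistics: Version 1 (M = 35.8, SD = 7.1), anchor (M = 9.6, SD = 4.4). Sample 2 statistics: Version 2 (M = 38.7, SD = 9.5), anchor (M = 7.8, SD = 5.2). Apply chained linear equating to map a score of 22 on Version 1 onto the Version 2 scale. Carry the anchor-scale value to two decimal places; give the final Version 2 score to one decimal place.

Version 1 → anchor (Sample 1): v = (4.4/7.1)(22 − 35.8) + 9.6 = 1.05
anchor → Version 2 (Sample 2): y = (9.5/5.2)(1.05 − 7.8) + 38.7 = 26.4

26.4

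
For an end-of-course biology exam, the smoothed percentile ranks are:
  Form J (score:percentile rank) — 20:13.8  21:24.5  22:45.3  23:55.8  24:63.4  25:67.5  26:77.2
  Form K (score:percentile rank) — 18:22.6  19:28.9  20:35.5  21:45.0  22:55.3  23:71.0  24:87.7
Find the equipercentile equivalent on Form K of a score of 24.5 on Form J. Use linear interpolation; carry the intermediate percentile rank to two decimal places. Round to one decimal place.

PR of 24.5 on Form J: 63.4 + (24.5 − 24)/(25 − 24) × (67.5 − 63.4) = 65.45
On Form K, PR 65.45 falls between score 22 (PR 55.3) and 23 (PR 71.0).
Interpolate: 22 + (65.45 − 55.3)/(71.0 − 55.3) × (23 − 22) = 22.6

22.6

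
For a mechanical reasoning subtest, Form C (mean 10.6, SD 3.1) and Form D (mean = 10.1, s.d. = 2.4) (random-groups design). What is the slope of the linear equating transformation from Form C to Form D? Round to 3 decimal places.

A = SD_Y / SD_X = 2.4 / 3.1 = 0.774

0.774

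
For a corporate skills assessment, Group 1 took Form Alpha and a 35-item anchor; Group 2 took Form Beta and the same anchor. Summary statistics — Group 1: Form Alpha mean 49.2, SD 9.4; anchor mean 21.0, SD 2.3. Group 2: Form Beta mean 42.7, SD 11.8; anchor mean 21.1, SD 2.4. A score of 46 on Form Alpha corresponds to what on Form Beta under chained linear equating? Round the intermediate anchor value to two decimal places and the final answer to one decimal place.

Form Alpha → anchor (Group 1): v = (2.3/9.4)(46 − 49.2) + 21.0 = 20.22
anchor → Form Beta (Group 2): y = (11.8/2.4)(20.22 − 21.1) + 42.7 = 38.4

38.4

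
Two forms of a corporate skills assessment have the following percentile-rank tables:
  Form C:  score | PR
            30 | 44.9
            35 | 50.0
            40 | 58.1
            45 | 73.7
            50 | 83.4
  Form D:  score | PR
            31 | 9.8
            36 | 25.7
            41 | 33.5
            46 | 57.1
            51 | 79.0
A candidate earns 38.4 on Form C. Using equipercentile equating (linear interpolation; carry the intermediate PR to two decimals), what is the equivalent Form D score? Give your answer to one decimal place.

PR of 38.4 on Form C: 50.0 + (38.4 − 35)/(40 − 35) × (58.1 − 50.0) = 55.51
On Form D, PR 55.51 falls between score 41 (PR 33.5) and 46 (PR 57.1).
Interpolate: 41 + (55.51 − 33.5)/(57.1 − 33.5) × (46 − 41) = 45.7

45.7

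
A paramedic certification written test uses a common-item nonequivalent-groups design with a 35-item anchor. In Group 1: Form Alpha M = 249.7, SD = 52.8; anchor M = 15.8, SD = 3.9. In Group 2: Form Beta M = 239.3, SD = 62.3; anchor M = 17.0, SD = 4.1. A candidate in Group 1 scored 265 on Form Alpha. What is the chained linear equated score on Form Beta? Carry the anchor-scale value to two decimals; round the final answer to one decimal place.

238.2

Form Alpha → anchor (Group 1): v = (3.9/52.8)(265 − 249.7) + 15.8 = 16.93
anchor → Form Beta (Group 2): y = (62.3/4.1)(16.93 − 17.0) + 239.3 = 238.2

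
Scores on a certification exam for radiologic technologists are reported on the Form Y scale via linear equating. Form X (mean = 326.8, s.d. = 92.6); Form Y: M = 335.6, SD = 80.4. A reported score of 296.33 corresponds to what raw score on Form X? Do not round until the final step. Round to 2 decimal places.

281.57

Invert y = (SD_Y/SD_X)(x − M_X) + M_Y:
x = (SD_X/SD_Y)(y − M_Y) + M_X = (92.6/80.4)(296.33 − 335.6) + 326.8
x = 1.151741 × -39.270 + 326.8 = 281.57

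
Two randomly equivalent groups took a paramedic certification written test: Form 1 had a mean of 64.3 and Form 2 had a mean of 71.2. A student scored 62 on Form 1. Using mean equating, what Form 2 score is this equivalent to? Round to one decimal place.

68.9

Mean equating: y = x + (M_Y − M_X) = 62 + (71.2 − 64.3) = 68.9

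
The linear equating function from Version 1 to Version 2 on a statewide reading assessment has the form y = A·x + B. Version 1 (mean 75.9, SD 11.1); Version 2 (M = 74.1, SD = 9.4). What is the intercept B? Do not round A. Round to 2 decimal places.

A = SD_Y / SD_X = 9.4 / 11.1 = 0.846847
B = M_Y − A·M_X = 74.1 − 0.846847 × 75.9 = 9.82

9.82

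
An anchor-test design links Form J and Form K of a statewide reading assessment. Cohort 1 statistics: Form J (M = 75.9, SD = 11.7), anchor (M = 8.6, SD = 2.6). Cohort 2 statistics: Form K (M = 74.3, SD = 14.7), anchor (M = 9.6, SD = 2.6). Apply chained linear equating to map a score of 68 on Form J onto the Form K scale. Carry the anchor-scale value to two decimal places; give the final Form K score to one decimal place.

58.7

Form J → anchor (Cohort 1): v = (2.6/11.7)(68 − 75.9) + 8.6 = 6.84
anchor → Form K (Cohort 2): y = (14.7/2.6)(6.84 − 9.6) + 74.3 = 58.7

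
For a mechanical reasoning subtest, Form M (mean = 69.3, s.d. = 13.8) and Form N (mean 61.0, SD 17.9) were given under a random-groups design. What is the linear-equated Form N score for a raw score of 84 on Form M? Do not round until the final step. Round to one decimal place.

Linear equating: y = (SD_Y/SD_X)(x − M_X) + M_Y
y = (17.9/13.8)(84 − 69.3) + 61.0
y = 1.297101 × 14.7 + 61.0 = 19.0674 + 61.0 = 80.1

80.1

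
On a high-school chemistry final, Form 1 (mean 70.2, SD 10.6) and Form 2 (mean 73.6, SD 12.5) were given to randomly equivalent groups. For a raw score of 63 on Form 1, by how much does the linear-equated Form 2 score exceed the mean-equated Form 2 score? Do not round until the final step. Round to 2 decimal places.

Mean-equated: 63 + (73.6 − 70.2) = 66.40
Linear-equated: (12.5/10.6)(63 − 70.2) + 73.6 = 65.109
Difference = 65.109 − 66.40 = -1.29

-1.29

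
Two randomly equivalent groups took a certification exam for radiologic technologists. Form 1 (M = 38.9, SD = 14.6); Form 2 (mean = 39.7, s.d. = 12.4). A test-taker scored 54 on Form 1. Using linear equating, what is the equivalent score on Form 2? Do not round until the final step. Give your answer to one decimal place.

52.5

Linear equating: y = (SD_Y/SD_X)(x − M_X) + M_Y
y = (12.4/14.6)(54 − 38.9) + 39.7
y = 0.849315 × 15.1 + 39.7 = 12.8247 + 39.7 = 52.5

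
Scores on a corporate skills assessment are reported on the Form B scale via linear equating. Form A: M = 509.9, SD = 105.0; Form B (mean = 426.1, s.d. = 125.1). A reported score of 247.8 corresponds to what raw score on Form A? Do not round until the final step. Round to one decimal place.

Invert y = (SD_Y/SD_X)(x − M_X) + M_Y:
x = (SD_X/SD_Y)(y − M_Y) + M_X = (105.0/125.1)(247.8 − 426.1) + 509.9
x = 0.839329 × -178.300 + 509.9 = 360.2

360.2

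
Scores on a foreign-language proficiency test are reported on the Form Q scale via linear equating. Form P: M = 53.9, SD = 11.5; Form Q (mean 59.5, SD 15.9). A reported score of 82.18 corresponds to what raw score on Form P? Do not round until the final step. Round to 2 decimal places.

70.30

Invert y = (SD_Y/SD_X)(x − M_X) + M_Y:
x = (SD_X/SD_Y)(y − M_Y) + M_X = (11.5/15.9)(82.18 − 59.5) + 53.9
x = 0.723270 × 22.680 + 53.9 = 70.30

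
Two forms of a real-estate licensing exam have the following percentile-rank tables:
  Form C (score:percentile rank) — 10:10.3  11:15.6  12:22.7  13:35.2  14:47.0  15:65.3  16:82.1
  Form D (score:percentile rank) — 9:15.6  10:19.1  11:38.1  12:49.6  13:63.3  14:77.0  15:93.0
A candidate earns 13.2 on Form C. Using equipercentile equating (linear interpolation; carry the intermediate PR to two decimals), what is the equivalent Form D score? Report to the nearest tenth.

PR of 13.2 on Form C: 35.2 + (13.2 − 13)/(14 − 13) × (47.0 − 35.2) = 37.56
On Form D, PR 37.56 falls between score 10 (PR 19.1) and 11 (PR 38.1).
Interpolate: 10 + (37.56 − 19.1)/(38.1 − 19.1) × (11 − 10) = 11.0

11.0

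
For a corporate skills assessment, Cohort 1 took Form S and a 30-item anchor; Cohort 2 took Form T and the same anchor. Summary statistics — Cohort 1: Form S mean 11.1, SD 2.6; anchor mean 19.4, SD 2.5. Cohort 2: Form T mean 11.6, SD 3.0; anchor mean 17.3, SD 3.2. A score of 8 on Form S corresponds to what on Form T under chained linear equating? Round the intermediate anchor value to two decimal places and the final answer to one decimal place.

Form S → anchor (Cohort 1): v = (2.5/2.6)(8 − 11.1) + 19.4 = 16.42
anchor → Form T (Cohort 2): y = (3.0/3.2)(16.42 − 17.3) + 11.6 = 10.8

10.8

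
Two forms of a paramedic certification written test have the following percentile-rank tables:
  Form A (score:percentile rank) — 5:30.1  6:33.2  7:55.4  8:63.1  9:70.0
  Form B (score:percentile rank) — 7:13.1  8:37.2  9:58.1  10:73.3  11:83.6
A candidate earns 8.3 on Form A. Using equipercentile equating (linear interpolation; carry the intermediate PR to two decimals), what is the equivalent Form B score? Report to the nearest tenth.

9.5

PR of 8.3 on Form A: 63.1 + (8.3 − 8)/(9 − 8) × (70.0 − 63.1) = 65.17
On Form B, PR 65.17 falls between score 9 (PR 58.1) and 10 (PR 73.3).
Interpolate: 9 + (65.17 − 58.1)/(73.3 − 58.1) × (10 − 9) = 9.5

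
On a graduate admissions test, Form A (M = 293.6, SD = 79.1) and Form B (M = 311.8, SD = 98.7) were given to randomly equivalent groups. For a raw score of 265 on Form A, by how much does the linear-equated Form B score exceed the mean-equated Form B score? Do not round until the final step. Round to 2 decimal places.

Mean-equated: 265 + (311.8 − 293.6) = 283.20
Linear-equated: (98.7/79.1)(265 − 293.6) + 311.8 = 276.113
Difference = 276.113 − 283.20 = -7.09

-7.09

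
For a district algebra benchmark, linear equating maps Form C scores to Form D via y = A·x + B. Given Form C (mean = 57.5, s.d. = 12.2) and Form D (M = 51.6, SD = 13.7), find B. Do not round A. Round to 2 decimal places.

A = SD_Y / SD_X = 13.7 / 12.2 = 1.122951
B = M_Y − A·M_X = 51.6 − 1.122951 × 57.5 = -12.97

-12.97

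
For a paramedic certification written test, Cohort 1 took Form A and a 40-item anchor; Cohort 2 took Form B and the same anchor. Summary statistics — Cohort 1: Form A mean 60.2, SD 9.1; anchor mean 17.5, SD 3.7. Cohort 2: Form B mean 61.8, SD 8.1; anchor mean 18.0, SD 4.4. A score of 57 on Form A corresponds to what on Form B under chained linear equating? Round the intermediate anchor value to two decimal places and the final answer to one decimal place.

58.5

Form A → anchor (Cohort 1): v = (3.7/9.1)(57 − 60.2) + 17.5 = 16.20
anchor → Form B (Cohort 2): y = (8.1/4.4)(16.20 − 18.0) + 61.8 = 58.5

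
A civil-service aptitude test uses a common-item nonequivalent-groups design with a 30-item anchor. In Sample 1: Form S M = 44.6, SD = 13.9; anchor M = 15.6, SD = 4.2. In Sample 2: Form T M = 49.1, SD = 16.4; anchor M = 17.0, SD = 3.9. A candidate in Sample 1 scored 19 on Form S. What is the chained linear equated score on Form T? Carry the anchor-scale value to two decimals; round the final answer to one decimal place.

Form S → anchor (Sample 1): v = (4.2/13.9)(19 − 44.6) + 15.6 = 7.86
anchor → Form T (Sample 2): y = (16.4/3.9)(7.86 − 17.0) + 49.1 = 10.7

10.7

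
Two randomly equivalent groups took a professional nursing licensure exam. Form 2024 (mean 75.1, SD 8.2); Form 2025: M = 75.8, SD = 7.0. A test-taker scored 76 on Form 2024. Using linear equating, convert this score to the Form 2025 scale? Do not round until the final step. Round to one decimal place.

76.6

Linear equating: y = (SD_Y/SD_X)(x − M_X) + M_Y
y = (7.0/8.2)(76 − 75.1) + 75.8
y = 0.853659 × 0.9 + 75.8 = 0.7683 + 75.8 = 76.6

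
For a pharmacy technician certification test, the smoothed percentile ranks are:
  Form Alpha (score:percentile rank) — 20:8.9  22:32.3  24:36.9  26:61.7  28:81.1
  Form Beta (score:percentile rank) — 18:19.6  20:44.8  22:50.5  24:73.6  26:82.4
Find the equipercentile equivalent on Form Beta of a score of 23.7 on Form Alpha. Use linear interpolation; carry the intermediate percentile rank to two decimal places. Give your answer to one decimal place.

PR of 23.7 on Form Alpha: 32.3 + (23.7 − 22)/(24 − 22) × (36.9 − 32.3) = 36.21
On Form Beta, PR 36.21 falls between score 18 (PR 19.6) and 20 (PR 44.8).
Interpolate: 18 + (36.21 − 19.6)/(44.8 − 19.6) × (20 − 18) = 19.3

19.3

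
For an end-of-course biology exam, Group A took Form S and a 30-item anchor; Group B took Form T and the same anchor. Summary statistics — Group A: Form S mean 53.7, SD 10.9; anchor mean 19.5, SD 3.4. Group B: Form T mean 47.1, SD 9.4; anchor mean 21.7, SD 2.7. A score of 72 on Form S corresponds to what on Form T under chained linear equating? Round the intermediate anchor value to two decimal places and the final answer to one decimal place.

Form S → anchor (Group A): v = (3.4/10.9)(72 − 53.7) + 19.5 = 25.21
anchor → Form T (Group B): y = (9.4/2.7)(25.21 − 21.7) + 47.1 = 59.3

59.3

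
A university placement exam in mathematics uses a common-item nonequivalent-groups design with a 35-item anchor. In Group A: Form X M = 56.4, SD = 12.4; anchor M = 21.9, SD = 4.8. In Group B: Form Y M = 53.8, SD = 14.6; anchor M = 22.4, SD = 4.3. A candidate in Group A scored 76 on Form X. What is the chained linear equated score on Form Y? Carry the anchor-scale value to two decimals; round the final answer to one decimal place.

77.9

Form X → anchor (Group A): v = (4.8/12.4)(76 − 56.4) + 21.9 = 29.49
anchor → Form Y (Group B): y = (14.6/4.3)(29.49 − 22.4) + 53.8 = 77.9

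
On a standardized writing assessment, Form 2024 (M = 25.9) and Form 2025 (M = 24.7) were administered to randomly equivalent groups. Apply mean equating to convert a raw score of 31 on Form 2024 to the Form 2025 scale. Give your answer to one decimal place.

Mean equating: y = x + (M_Y − M_X) = 31 + (24.7 − 25.9) = 29.8

29.8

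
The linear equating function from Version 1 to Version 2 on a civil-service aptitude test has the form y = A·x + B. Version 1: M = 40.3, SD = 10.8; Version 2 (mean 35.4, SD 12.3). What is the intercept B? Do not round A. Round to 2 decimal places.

A = SD_Y / SD_X = 12.3 / 10.8 = 1.138889
B = M_Y − A·M_X = 35.4 − 1.138889 × 40.3 = -10.50

-10.50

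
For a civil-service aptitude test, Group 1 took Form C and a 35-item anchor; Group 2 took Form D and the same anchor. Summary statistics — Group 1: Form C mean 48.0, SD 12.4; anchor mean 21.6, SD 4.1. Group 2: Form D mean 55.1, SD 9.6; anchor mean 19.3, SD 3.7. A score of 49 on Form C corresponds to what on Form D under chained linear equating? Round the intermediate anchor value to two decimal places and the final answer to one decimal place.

61.9

Form C → anchor (Group 1): v = (4.1/12.4)(49 − 48.0) + 21.6 = 21.93
anchor → Form D (Group 2): y = (9.6/3.7)(21.93 − 19.3) + 55.1 = 61.9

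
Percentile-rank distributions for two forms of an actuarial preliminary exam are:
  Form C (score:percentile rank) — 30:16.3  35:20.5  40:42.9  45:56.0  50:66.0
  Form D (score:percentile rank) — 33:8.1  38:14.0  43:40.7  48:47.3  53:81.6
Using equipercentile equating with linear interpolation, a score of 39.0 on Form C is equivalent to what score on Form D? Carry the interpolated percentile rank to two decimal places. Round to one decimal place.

42.6

PR of 39.0 on Form C: 20.5 + (39.0 − 35)/(40 − 35) × (42.9 − 20.5) = 38.42
On Form D, PR 38.42 falls between score 38 (PR 14.0) and 43 (PR 40.7).
Interpolate: 38 + (38.42 − 14.0)/(40.7 − 14.0) × (43 − 38) = 42.6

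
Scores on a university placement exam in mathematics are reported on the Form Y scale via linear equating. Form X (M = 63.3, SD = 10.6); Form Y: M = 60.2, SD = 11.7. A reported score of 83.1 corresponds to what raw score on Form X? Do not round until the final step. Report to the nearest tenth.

Invert y = (SD_Y/SD_X)(x − M_X) + M_Y:
x = (SD_X/SD_Y)(y − M_Y) + M_X = (10.6/11.7)(83.1 − 60.2) + 63.3
x = 0.905983 × 22.900 + 63.3 = 84.0

84.0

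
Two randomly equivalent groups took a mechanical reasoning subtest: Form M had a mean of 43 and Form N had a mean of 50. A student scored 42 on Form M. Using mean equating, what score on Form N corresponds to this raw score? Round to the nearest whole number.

49

Mean equating: y = x + (M_Y − M_X) = 42 + (50 − 43) = 49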